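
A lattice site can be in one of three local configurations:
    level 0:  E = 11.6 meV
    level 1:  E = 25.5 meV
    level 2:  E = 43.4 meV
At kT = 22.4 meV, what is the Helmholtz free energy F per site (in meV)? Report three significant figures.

-1.31 meV

Eᵢ/kT = 0.51786, 1.1384, 1.9375.
Z = Σ e^(−Eᵢ/kT) = e^(−0.51786) + e^(−1.1384) + e^(−1.9375) = 0.59579 + 0.32033 + 0.14406 = 1.0602.
F = −kT ln Z = −22.4 × ln(1.0602) = −22.4 × 0.058458 = -1.31 meV.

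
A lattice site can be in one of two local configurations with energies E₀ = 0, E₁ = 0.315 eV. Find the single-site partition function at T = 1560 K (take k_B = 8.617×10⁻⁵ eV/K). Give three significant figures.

Z = 1.10

k_BT = 8.617×10⁻⁵ × 1560 K = 0.13443 eV.
Eᵢ/kT = 0, 2.3432.
Z = Σ e^(−Eᵢ/kT) = e^(−0) + e^(−2.3432) = 1.0000 + 0.096020 = 1.0960.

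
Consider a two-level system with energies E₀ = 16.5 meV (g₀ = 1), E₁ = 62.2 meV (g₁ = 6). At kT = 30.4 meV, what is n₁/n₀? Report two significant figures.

1.3

n₁/n₀ = (g₁/g₀) exp[−(E₁−E₀)/kT] = (6/1) × exp(−(45.7 meV)/(30.4 meV)) = (6/1) × exp(-1.503) = 1.3.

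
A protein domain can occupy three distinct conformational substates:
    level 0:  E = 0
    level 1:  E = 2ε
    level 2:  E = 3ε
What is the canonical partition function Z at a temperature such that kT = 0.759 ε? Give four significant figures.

Eᵢ/kT = 0, 2.63505, 3.95257.
Z = Σ e^(−Eᵢ/kT) = e^(−0) + e^(−2.63505) + e^(−3.95257) = 1.00000 + 0.0717154 + 0.0192053 = 1.09092.

Z = 1.091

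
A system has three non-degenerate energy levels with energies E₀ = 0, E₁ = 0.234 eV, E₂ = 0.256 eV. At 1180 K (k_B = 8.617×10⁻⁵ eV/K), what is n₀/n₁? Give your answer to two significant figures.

k_BT = 8.617×10⁻⁵ × 1180 K = 0.1017 eV.
n₀/n₁ = exp[−(E₀−E₁)/kT] = exp(−(-0.234 eV)/(0.1017 eV)) = exp(2.301) = 10.

10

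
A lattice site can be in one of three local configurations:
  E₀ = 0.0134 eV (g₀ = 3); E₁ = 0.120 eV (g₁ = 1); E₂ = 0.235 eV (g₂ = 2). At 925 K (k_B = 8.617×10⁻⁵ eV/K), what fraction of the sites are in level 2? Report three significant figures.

0.0366

k_BT = 8.617×10⁻⁵ × 925 K = 0.079707 eV.
Eᵢ/kT = 0.16812, 1.5055, 2.9483.
Z = Σ gᵢe^(−Eᵢ/kT) = 3·e^(−0.16812) + 1·e^(−1.5055) + 2·e^(−2.9483) = 2.5358 + 0.22191 + 0.10486 = 2.8626.
P₂ = g₂ e^(−E₂/kT) / Z = 0.10486/2.8626 = 0.0366.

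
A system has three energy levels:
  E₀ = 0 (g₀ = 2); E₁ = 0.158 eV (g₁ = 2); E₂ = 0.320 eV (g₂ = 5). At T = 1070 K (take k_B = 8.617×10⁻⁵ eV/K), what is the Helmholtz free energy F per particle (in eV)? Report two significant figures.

-0.085 eV

k_BT = 8.617×10⁻⁵ × 1070 K = 0.09220 eV.
Eᵢ/kT = 0, 1.714, 3.471.
Z = Σ gᵢe^(−Eᵢ/kT) = 2·e^(−0) + 2·e^(−1.714) + 5·e^(−3.471) = 2.000 + 0.3603 + 0.1554 = 2.516.
F = −kT ln Z = −0.09220 × ln(2.516) = −0.09220 × 0.9227 = -0.085 eV.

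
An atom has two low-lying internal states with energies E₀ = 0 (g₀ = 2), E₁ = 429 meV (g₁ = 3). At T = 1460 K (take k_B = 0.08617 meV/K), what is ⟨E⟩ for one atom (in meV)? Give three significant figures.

k_BT = 0.08617 × 1460 K = 125.81 meV.
Eᵢ/kT = 0, 3.4099.
Z = Σ gᵢe^(−Eᵢ/kT) = 2·e^(−0) + 3·e^(−3.4099) = 2.0000 + 0.099134 = 2.0991.
⟨E⟩ = Σ Eᵢ gᵢe^(−Eᵢ/kT) / Z = (0·2.0000 + 429·0.099134) / 2.0991 = 20.3 meV.

20.3 meV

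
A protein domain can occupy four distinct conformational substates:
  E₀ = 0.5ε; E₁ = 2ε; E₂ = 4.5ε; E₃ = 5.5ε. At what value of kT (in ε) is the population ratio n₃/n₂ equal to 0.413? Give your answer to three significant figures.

n₃/n₂ = exp[−(E₃−E₂)/kT] = 0.413.
⇒ (E₃−E₂)/kT = ln(1/0.413) = ln(2.4213) = 0.88430.
kT = 1.0ε / 0.88430 = 1.13 ε.

1.13 ε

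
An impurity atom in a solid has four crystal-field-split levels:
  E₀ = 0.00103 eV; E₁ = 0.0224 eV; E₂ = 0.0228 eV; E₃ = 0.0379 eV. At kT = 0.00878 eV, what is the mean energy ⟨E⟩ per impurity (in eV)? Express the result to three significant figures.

Eᵢ/kT = 0.11731, 2.5513, 2.5968, 4.3166.
Z = Σ e^(−Eᵢ/kT) = e^(−0.11731) + e^(−2.5513) + e^(−2.5968) + e^(−4.3166) = 0.88931 + 0.077980 + 0.074512 + 0.013345 = 1.0551.
⟨E⟩ = Σ Eᵢ e^(−Eᵢ/kT) / Z = (0.00103·0.88931 + 0.0224·0.077980 + 0.0228·0.074512 + 0.0379·0.013345) / 1.0551 = 0.00461 eV.

0.00461 eV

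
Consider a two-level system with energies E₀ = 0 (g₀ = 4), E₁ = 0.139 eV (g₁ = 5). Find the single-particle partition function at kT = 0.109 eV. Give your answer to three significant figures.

Z = 5.40

Eᵢ/kT = 0, 1.2752.
Z = Σ gᵢe^(−Eᵢ/kT) = 4·e^(−0) + 5·e^(−1.2752) = 4.0000 + 1.3969 = 5.3969.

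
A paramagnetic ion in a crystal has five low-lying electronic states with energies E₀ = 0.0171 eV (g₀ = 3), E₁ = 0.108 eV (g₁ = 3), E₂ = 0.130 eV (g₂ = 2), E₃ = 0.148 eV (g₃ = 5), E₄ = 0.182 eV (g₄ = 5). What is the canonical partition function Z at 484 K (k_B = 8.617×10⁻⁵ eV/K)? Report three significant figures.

Z = 2.51

k_BT = 8.617×10⁻⁵ × 484 K = 0.041706 eV.
Eᵢ/kT = 0.41001, 2.5896, 3.1171, 3.5487, 4.3639.
Z = Σ gᵢe^(−Eᵢ/kT) = 3·e^(−0.41001) + 3·e^(−2.5896) + 2·e^(−3.1171) + 5·e^(−3.5487) + 5·e^(−4.3639) = 1.9909 + 0.22515 + 0.088571 + 0.14381 + 0.063643 = 2.5121.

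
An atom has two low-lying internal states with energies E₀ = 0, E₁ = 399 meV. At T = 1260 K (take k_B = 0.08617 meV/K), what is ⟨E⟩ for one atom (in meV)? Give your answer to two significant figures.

k_BT = 0.08617 × 1260 K = 108.6 meV.
Eᵢ/kT = 0, 3.674.
Z = Σ e^(−Eᵢ/kT) = e^(−0) + e^(−3.674) = 1.000 + 0.02537 = 1.025.
⟨E⟩ = Σ Eᵢ e^(−Eᵢ/kT) / Z = (0·1.000 + 399·0.02537) / 1.025 = 9.9 meV.

9.9 meV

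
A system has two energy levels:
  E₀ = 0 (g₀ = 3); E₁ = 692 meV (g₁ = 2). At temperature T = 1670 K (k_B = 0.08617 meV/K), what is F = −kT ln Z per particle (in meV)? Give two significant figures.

k_BT = 0.08617 × 1670 K = 143.9 meV.
Eᵢ/kT = 0, 4.809.
Z = Σ gᵢe^(−Eᵢ/kT) = 3·e^(−0) + 2·e^(−4.809) = 3.000 + 0.01631 = 3.016.
F = −kT ln Z = −143.9 × ln(3.016) = −143.9 × 1.104 = -160 meV.

-160 meV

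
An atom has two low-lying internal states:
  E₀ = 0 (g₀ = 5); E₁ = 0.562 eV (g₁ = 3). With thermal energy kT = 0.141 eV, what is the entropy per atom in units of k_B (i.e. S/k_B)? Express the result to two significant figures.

Eᵢ/kT = 0, 3.986.
Z = Σ gᵢe^(−Eᵢ/kT) = 5·e^(−0) + 3·e^(−3.986) = 5.000 + 0.05572 = 5.056.
⟨E⟩ = Σ EᵢPᵢ = 0.006194 eV.
S/k_B = ln Z + ⟨E⟩/kT = ln(5.056) + 0.006194/0.141 = 1.621 + 0.04393 = 1.7.

1.7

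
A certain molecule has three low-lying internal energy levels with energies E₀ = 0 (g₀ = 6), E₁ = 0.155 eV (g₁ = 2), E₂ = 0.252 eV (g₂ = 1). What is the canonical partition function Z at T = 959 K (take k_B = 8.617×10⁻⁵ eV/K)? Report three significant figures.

Z = 6.35

k_BT = 8.617×10⁻⁵ × 959 K = 0.082637 eV.
Eᵢ/kT = 0, 1.8757, 3.0495.
Z = Σ gᵢe^(−Eᵢ/kT) = 6·e^(−0) + 2·e^(−1.8757) + 1·e^(−3.0495) = 6.0000 + 0.30650 + 0.047383 = 6.3539.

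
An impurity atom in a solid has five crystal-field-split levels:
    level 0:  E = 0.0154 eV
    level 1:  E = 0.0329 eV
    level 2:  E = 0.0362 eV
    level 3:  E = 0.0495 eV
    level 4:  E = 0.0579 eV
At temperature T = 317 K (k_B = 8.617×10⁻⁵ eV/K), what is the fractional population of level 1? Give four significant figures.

0.2115

k_BT = 8.617×10⁻⁵ × 317 K = 0.0273159 eV.
Eᵢ/kT = 0.563774, 1.20443, 1.32524, 1.81213, 2.11964.
Z = Σ e^(−Eᵢ/kT) = e^(−0.563774) + e^(−1.20443) + e^(−1.32524) + e^(−1.81213) + e^(−2.11964) = 0.569057 + 0.299863 + 0.265739 + 0.163306 + 0.120075 = 1.41804.
P₁ = e^(−E₁/kT) / Z = 0.299863/1.41804 = 0.2115.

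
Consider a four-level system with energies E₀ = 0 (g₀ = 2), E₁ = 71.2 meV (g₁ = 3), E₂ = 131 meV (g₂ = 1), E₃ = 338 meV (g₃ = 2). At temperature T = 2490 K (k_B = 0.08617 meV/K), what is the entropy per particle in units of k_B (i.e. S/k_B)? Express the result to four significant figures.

1.963

k_BT = 0.08617 × 2490 K = 214.563 meV.
Eᵢ/kT = 0, 0.331837, 0.610543, 1.57529.
Z = Σ gᵢe^(−Eᵢ/kT) = 2·e^(−0) + 3·e^(−0.331837) + 1·e^(−0.610543) + 2·e^(−1.57529) = 2.00000 + 2.15281 + 0.543056 + 0.413895 = 5.10976.
⟨E⟩ = Σ EᵢPᵢ = 71.2982 meV.
S/k_B = ln Z + ⟨E⟩/kT = ln(5.10976) + 71.2982/214.563 = 1.63115 + 0.332295 = 1.963.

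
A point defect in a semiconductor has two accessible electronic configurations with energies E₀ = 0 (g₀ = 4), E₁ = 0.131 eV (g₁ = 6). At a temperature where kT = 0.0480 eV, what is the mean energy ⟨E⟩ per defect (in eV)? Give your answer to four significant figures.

0.01168 eV

Eᵢ/kT = 0, 2.72917.
Z = Σ gᵢe^(−Eᵢ/kT) = 4·e^(−0) + 6·e^(−2.72917) = 4.00000 + 0.391641 = 4.39164.
⟨E⟩ = Σ Eᵢ gᵢe^(−Eᵢ/kT) / Z = (0·4.00000 + 0.131·0.391641) / 4.39164 = 0.01168 eV.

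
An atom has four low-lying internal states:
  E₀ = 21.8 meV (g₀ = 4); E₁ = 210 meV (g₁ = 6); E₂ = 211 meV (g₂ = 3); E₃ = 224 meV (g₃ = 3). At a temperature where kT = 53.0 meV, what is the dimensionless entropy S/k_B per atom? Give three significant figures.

1.73

Eᵢ/kT = 0.41132, 3.9623, 3.9811, 4.2264.
Z = Σ gᵢe^(−Eᵢ/kT) = 4·e^(−0.41132) + 6·e^(−3.9623) + 3·e^(−3.9811) + 3·e^(−4.2264) = 2.6511 + 0.11412 + 0.055995 + 0.043815 = 2.8650.
⟨E⟩ = Σ EᵢPᵢ = 36.087 meV.
S/k_B = ln Z + ⟨E⟩/kT = ln(2.8650) + 36.087/53.0 = 1.0526 + 0.68089 = 1.73.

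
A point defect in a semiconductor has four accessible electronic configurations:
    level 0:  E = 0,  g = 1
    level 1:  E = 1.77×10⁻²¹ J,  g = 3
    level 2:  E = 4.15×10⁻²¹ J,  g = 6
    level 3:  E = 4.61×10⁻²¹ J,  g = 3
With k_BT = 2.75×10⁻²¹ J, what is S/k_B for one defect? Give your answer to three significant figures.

2.38

Eᵢ/kT = 0, 0.64364, 1.5091, 1.6764.
Z = Σ gᵢe^(−Eᵢ/kT) = 1·e^(−0) + 3·e^(−0.64364) + 6·e^(−1.5091) + 3·e^(−1.6764) = 1.0000 + 1.5761 + 1.3267 + 0.56114 = 4.4639.
⟨E⟩ = Σ EᵢPᵢ = 2.4379 ×10⁻²¹ J.
S/k_B = ln Z + ⟨E⟩/kT = ln(4.4639) + 2.4379/2.75 = 1.4960 + 0.88651 = 2.38.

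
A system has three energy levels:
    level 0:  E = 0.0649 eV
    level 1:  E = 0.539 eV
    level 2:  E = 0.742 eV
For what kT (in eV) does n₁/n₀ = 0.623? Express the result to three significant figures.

n₁/n₀ = exp[−(E₁−E₀)/kT] = 0.623.
⇒ (E₁−E₀)/kT = ln(1/0.623) = ln(1.6051) = 0.47319.
kT = 0.4741 eV / 0.47319 = 1.00 eV.

1.00 eV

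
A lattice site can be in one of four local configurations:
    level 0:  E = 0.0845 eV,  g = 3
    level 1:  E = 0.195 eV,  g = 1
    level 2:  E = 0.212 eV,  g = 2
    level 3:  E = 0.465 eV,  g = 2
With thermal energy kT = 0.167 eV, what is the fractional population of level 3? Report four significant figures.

0.04403

Eᵢ/kT = 0.505988, 1.16766, 1.26946, 2.78443.
Z = Σ gᵢe^(−Eᵢ/kT) = 3·e^(−0.505988) + 1·e^(−1.16766) + 2·e^(−1.26946) + 2·e^(−2.78443) = 1.80873 + 0.311094 + 0.561967 + 0.123529 = 2.80532.
P₃ = g₃ e^(−E₃/kT) / Z = 0.123529/2.80532 = 0.04403.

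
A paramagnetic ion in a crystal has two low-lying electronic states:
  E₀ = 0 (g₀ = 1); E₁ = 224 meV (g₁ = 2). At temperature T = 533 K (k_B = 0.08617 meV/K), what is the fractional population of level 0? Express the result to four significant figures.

0.9850

k_BT = 0.08617 × 533 K = 45.9286 meV.
Eᵢ/kT = 0, 4.87714.
Z = Σ gᵢe^(−Eᵢ/kT) = 1·e^(−0) + 2·e^(−4.87714) = 1.00000 + 0.0152375 = 1.01524.
P₀ = g₀ e^(−E₀/kT) / Z = 1.00000/1.01524 = 0.9850.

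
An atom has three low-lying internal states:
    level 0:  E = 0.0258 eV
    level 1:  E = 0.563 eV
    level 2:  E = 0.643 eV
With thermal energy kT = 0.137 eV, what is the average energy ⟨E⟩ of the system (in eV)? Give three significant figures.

0.0427 eV

Eᵢ/kT = 0.18832, 4.1095, 4.6934.
Z = Σ e^(−Eᵢ/kT) = e^(−0.18832) + e^(−4.1095) + e^(−4.6934) = 0.82835 + 0.016416 + 0.0091555 = 0.85392.
⟨E⟩ = Σ Eᵢ e^(−Eᵢ/kT) / Z = (0.0258·0.82835 + 0.563·0.016416 + 0.643·0.0091555) / 0.85392 = 0.0427 eV.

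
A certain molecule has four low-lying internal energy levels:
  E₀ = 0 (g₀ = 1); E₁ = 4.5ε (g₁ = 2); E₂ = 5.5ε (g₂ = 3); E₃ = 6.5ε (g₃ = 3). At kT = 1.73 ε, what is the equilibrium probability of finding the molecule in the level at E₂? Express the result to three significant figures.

Eᵢ/kT = 0, 2.6012, 3.1792, 3.7572.
Z = Σ gᵢe^(−Eᵢ/kT) = 1·e^(−0) + 2·e^(−2.6012) + 3·e^(−3.1792) + 3·e^(−3.7572) = 1.0000 + 0.14837 + 0.12486 + 0.070047 = 1.3433.
P₂ = g₂ e^(−E₂/kT) / Z = 0.12486/1.3433 = 0.0930.

0.0930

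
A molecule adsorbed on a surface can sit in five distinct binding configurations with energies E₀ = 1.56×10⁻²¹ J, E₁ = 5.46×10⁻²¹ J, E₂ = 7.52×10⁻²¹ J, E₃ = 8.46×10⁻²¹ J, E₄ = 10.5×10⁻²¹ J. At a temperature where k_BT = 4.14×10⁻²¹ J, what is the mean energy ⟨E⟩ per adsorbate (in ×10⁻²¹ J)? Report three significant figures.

4.29 ×10⁻²¹ J

Eᵢ/kT = 0.37681, 1.3188, 1.8164, 2.0435, 2.5362.
Z = Σ e^(−Eᵢ/kT) = e^(−0.37681) + e^(−1.3188) + e^(−1.8164) + e^(−2.0435) + e^(−2.5362) = 0.68605 + 0.26746 + 0.16261 + 0.12957 + 0.079167 = 1.3249.
⟨E⟩ = Σ Eᵢ e^(−Eᵢ/kT) / Z = (1.56·0.68605 + 5.46·0.26746 + 7.52·0.16261 + 8.46·0.12957 + 10.5·0.079167) / 1.3249 = 4.29 ×10⁻²¹ J.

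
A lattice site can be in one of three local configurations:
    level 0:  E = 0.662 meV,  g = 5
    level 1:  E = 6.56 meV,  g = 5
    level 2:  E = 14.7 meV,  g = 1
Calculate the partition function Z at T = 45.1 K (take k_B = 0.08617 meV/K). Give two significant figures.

Z = 5.2

k_BT = 0.08617 × 45.1 K = 3.886 meV.
Eᵢ/kT = 0.1704, 1.688, 3.783.
Z = Σ gᵢe^(−Eᵢ/kT) = 5·e^(−0.1704) + 5·e^(−1.688) + 1·e^(−3.783) = 4.217 + 0.9244 + 0.02275 = 5.164.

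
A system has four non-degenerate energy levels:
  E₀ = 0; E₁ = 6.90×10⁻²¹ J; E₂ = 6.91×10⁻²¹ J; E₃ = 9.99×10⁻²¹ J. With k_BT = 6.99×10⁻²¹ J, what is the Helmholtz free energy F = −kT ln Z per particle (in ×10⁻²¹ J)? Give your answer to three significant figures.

Eᵢ/kT = 0, 0.98712, 0.98856, 1.4292.
Z = Σ e^(−Eᵢ/kT) = e^(−0) + e^(−0.98712) + e^(−0.98856) + e^(−1.4292) = 1.0000 + 0.37265 + 0.37211 + 0.23950 = 1.9843.
F = −kT ln Z = −6.99 × ln(1.9843) = −6.99 × 0.68527 = -4.79 ×10⁻²¹ J.

-4.79 ×10⁻²¹ J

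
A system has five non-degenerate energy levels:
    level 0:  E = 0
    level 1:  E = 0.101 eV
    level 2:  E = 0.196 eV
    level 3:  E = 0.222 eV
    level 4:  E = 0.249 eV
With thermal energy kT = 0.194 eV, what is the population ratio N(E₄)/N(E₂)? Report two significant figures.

n₄/n₂ = exp[−(E₄−E₂)/kT] = exp(−(0.053 eV)/(0.194 eV)) = exp(-0.2732) = 0.76.

0.76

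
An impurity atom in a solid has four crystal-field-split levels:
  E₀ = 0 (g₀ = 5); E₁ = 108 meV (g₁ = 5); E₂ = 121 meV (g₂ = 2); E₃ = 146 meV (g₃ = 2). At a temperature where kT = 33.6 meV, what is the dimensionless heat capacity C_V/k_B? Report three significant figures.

0.587

Eᵢ/kT = 0, 3.2143, 3.6012, 4.3452.
Z = Σ gᵢe^(−Eᵢ/kT) = 5·e^(−0) + 5·e^(−3.2143) + 2·e^(−3.6012) + 2·e^(−4.3452) = 5.0000 + 0.20092 + 0.054582 + 0.025938 = 5.2814.
⟨E⟩ = 6.0762 meV, ⟨E²⟩ = 699.73 meV².
C_V/k_B = (⟨E²⟩ − ⟨E⟩²)/(kT)² = (699.73 − 36.920)/1129.0 = 0.587.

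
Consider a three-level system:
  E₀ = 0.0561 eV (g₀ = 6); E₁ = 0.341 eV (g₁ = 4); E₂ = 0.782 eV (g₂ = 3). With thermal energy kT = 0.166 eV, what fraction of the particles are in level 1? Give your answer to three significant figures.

Eᵢ/kT = 0.33795, 2.0542, 4.7108.
Z = Σ gᵢe^(−Eᵢ/kT) = 6·e^(−0.33795) + 4·e^(−2.0542) + 3·e^(−4.7108) = 4.2794 + 0.51278 + 0.026993 = 4.8192.
P₁ = g₁ e^(−E₁/kT) / Z = 0.51278/4.8192 = 0.106.

0.106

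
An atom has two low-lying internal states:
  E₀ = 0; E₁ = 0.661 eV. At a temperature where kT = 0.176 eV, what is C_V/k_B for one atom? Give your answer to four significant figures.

Eᵢ/kT = 0, 3.75568.
Z = Σ e^(−Eᵢ/kT) = e^(−0) + e^(−3.75568) = 1.00000 + 0.0233845 = 1.02338.
⟨E⟩ = 0.0151040 eV, ⟨E²⟩ = 0.00998376 eV².
C_V/k_B = (⟨E²⟩ − ⟨E⟩²)/(kT)² = (0.00998376 − 0.000228131)/0.0309760 = 0.3149.

0.3149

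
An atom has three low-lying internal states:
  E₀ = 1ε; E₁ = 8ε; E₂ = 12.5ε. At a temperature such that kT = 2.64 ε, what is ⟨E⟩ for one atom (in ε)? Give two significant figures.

1.6 ε

Eᵢ/kT = 0.3788, 3.030, 4.735.
Z = Σ e^(−Eᵢ/kT) = e^(−0.3788) + e^(−3.030) + e^(−4.735) = 0.6847 + 0.04832 + 0.008782 = 0.7418.
⟨E⟩ = Σ Eᵢ e^(−Eᵢ/kT) / Z = (1·0.6847 + 8·0.04832 + 12.5·0.008782) / 0.7418 = 1.6 ε.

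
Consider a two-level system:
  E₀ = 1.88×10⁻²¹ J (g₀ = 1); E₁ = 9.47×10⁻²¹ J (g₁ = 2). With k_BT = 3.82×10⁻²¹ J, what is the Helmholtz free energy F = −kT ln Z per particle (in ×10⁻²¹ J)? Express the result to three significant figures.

Eᵢ/kT = 0.49215, 2.4791.
Z = Σ gᵢe^(−Eᵢ/kT) = 1·e^(−0.49215) + 2·e^(−2.4791) = 0.61131 + 0.16764 = 0.77895.
F = −kT ln Z = −3.82 × ln(0.77895) = −3.82 × -0.24981 = 0.954 ×10⁻²¹ J.

0.954 ×10⁻²¹ J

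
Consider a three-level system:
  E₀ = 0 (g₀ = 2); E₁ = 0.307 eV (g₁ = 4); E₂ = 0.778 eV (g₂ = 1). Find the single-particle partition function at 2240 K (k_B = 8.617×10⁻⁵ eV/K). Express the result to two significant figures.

k_BT = 8.617×10⁻⁵ × 2240 K = 0.1930 eV.
Eᵢ/kT = 0, 1.591, 4.031.
Z = Σ gᵢe^(−Eᵢ/kT) = 2·e^(−0) + 4·e^(−1.591) + 1·e^(−4.031) = 2.000 + 0.8149 + 0.01776 = 2.833.

Z = 2.8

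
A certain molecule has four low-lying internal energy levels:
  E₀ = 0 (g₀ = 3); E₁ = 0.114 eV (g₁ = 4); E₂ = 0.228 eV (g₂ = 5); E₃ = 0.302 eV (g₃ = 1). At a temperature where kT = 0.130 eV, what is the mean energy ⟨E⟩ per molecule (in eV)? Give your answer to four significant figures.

Eᵢ/kT = 0, 0.876923, 1.75385, 2.32308.
Z = Σ gᵢe^(−Eᵢ/kT) = 3·e^(−0) + 4·e^(−0.876923) + 5·e^(−1.75385) + 1·e^(−2.32308) = 3.00000 + 1.66424 + 0.865531 + 0.0979714 = 5.62774.
⟨E⟩ = Σ Eᵢ gᵢe^(−Eᵢ/kT) / Z = (0·3.00000 + 0.114·1.66424 + 0.228·0.865531 + 0.302·0.0979714) / 5.62774 = 0.07404 eV.

0.07404 eV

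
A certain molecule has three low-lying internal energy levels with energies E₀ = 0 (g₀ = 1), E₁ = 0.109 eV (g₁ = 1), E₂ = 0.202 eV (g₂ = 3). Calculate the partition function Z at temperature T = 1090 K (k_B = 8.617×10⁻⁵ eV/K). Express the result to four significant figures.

k_BT = 8.617×10⁻⁵ × 1090 K = 0.0939253 eV.
Eᵢ/kT = 0, 1.16050, 2.15065.
Z = Σ gᵢe^(−Eᵢ/kT) = 1·e^(−0) + 1·e^(−1.16050) + 3·e^(−2.15065) = 1.00000 + 0.313329 + 0.349225 = 1.66255.

Z = 1.663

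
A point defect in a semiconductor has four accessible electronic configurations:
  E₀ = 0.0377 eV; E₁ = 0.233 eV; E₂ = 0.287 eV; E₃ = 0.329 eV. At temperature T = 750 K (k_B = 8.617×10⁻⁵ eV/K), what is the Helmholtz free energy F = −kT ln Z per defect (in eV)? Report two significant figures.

k_BT = 8.617×10⁻⁵ × 750 K = 0.06463 eV.
Eᵢ/kT = 0.5833, 3.605, 4.441, 5.091.
Z = Σ e^(−Eᵢ/kT) = e^(−0.5833) + e^(−3.605) + e^(−4.441) + e^(−5.091) = 0.5581 + 0.02719 + 0.01178 + 0.006152 = 0.6032.
F = −kT ln Z = −0.06463 × ln(0.6032) = −0.06463 × -0.5055 = 0.033 eV.

0.033 eV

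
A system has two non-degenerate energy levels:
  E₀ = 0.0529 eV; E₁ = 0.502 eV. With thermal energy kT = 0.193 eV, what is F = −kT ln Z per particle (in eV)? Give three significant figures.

Eᵢ/kT = 0.27409, 2.6010.
Z = Σ e^(−Eᵢ/kT) = e^(−0.27409) + e^(−2.6010) = 0.76026 + 0.074199 = 0.83446.
F = −kT ln Z = −0.193 × ln(0.83446) = −0.193 × -0.18097 = 0.0349 eV.

0.0349 eV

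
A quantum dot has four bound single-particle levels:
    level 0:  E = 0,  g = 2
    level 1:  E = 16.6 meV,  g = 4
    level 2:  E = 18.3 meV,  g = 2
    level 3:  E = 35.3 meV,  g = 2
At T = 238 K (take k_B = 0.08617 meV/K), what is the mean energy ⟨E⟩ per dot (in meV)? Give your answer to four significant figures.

k_BT = 0.08617 × 238 K = 20.5085 meV.
Eᵢ/kT = 0, 0.809420, 0.892313, 1.72124.
Z = Σ gᵢe^(−Eᵢ/kT) = 2·e^(−0) + 4·e^(−0.809420) + 2·e^(−0.892313) + 2·e^(−1.72124) = 2.00000 + 1.78046 + 0.819414 + 0.357688 = 4.95756.
⟨E⟩ = Σ Eᵢ gᵢe^(−Eᵢ/kT) / Z = (0·2.00000 + 16.6·1.78046 + 18.3·0.819414 + 35.3·0.357688) / 4.95756 = 11.53 meV.

11.53 meV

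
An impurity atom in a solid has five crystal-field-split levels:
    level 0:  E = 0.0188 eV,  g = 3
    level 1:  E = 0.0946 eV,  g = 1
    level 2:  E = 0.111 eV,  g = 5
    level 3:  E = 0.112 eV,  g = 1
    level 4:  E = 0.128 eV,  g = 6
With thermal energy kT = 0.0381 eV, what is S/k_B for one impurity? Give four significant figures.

Eᵢ/kT = 0.493438, 2.48294, 2.91339, 2.93963, 3.35958.
Z = Σ gᵢe^(−Eᵢ/kT) = 3·e^(−0.493438) + 1·e^(−2.48294) + 5·e^(−2.91339) + 1·e^(−2.93963) + 6·e^(−3.35958) = 1.83157 + 0.0834974 + 0.271457 + 0.0528853 + 0.208499 = 2.44791.
⟨E⟩ = Σ EᵢPᵢ = 0.0429244 eV.
S/k_B = ln Z + ⟨E⟩/kT = ln(2.44791) + 0.0429244/0.0381 = 0.895235 + 1.12662 = 2.022.

2.022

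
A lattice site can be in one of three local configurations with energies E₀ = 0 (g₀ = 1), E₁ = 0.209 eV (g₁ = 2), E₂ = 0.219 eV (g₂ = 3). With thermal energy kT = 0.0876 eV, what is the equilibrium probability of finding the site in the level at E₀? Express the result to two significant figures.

Eᵢ/kT = 0, 2.386, 2.500.
Z = Σ gᵢe^(−Eᵢ/kT) = 1·e^(−0) + 2·e^(−2.386) + 3·e^(−2.500) = 1.000 + 0.1840 + 0.2463 = 1.430.
P₀ = g₀ e^(−E₀/kT) / Z = 1.000/1.430 = 0.70.

0.70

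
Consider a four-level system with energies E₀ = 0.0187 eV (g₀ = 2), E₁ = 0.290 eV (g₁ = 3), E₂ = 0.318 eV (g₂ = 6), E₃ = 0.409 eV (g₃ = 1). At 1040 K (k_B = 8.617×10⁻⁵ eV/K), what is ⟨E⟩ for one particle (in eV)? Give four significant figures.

k_BT = 8.617×10⁻⁵ × 1040 K = 0.0896168 eV.
Eᵢ/kT = 0.208666, 3.23600, 3.54844, 4.56388.
Z = Σ gᵢe^(−Eᵢ/kT) = 2·e^(−0.208666) + 3·e^(−3.23600) + 6·e^(−3.54844) + 1·e^(−4.56388) = 1.62333 + 0.117963 + 0.172617 + 0.0104215 = 1.92433.
⟨E⟩ = Σ Eᵢ gᵢe^(−Eᵢ/kT) / Z = (0.0187·1.62333 + 0.290·0.117963 + 0.318·0.172617 + 0.409·0.0104215) / 1.92433 = 0.06429 eV.

0.06429 eV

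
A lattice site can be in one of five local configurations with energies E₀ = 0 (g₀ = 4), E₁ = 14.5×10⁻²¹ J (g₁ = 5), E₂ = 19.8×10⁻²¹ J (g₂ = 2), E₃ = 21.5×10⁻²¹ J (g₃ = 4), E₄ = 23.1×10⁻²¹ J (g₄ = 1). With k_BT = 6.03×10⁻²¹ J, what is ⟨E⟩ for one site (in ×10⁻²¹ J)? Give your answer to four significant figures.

Eᵢ/kT = 0, 2.40464, 3.28358, 3.56551, 3.83085.
Z = Σ gᵢe^(−Eᵢ/kT) = 4·e^(−0) + 5·e^(−2.40464) + 2·e^(−3.28358) + 4·e^(−3.56551) + 1·e^(−3.83085) = 4.00000 + 0.451490 + 0.0749876 + 0.113130 + 0.0216912 = 4.66130.
⟨E⟩ = Σ Eᵢ gᵢe^(−Eᵢ/kT) / Z = (0·4.00000 + 14.5·0.451490 + 19.8·0.0749876 + 21.5·0.113130 + 23.1·0.0216912) / 4.66130 = 2.352 ×10⁻²¹ J.

2.352 ×10⁻²¹ J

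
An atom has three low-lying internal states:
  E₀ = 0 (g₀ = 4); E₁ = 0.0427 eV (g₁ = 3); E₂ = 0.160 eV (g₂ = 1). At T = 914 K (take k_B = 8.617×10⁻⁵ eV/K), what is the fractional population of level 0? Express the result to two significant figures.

k_BT = 8.617×10⁻⁵ × 914 K = 0.07876 eV.
Eᵢ/kT = 0, 0.5422, 2.031.
Z = Σ gᵢe^(−Eᵢ/kT) = 4·e^(−0) + 3·e^(−0.5422) + 1·e^(−2.031) = 4.000 + 1.744 + 0.1312 = 5.875.
P₀ = g₀ e^(−E₀/kT) / Z = 4.000/5.875 = 0.68.

0.68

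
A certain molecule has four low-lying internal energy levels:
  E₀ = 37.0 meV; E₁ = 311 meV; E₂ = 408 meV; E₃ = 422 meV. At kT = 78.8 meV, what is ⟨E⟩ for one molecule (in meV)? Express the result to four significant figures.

Eᵢ/kT = 0.469543, 3.94670, 5.17766, 5.35533.
Z = Σ e^(−Eᵢ/kT) = e^(−0.469543) + e^(−3.94670) + e^(−5.17766) + e^(−5.35533) = 0.625288 + 0.0193183 + 0.00564119 + 0.00472291 = 0.654970.
⟨E⟩ = Σ Eᵢ e^(−Eᵢ/kT) / Z = (37.0·0.625288 + 311·0.0193183 + 408·0.00564119 + 422·0.00472291) / 0.654970 = 51.05 meV.

51.05 meV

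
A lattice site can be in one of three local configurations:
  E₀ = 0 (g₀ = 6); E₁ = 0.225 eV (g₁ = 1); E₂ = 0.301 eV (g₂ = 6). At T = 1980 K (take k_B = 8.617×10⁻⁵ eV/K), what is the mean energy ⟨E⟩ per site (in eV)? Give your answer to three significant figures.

k_BT = 8.617×10⁻⁵ × 1980 K = 0.17062 eV.
Eᵢ/kT = 0, 1.3187, 1.7642.
Z = Σ gᵢe^(−Eᵢ/kT) = 6·e^(−0) + 1·e^(−1.3187) + 6·e^(−1.7642) = 6.0000 + 0.26748 + 1.0279 = 7.2954.
⟨E⟩ = Σ Eᵢ gᵢe^(−Eᵢ/kT) / Z = (0·6.0000 + 0.225·0.26748 + 0.301·1.0279) / 7.2954 = 0.0507 eV.

0.0507 eV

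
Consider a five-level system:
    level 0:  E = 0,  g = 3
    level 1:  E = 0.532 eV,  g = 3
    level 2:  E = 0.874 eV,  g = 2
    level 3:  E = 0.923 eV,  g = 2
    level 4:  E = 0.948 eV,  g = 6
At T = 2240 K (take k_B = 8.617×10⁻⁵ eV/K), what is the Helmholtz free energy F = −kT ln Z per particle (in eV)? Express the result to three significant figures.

-0.229 eV

k_BT = 8.617×10⁻⁵ × 2240 K = 0.19302 eV.
Eᵢ/kT = 0, 2.7562, 4.5280, 4.7819, 4.9114.
Z = Σ gᵢe^(−Eᵢ/kT) = 3·e^(−0) + 3·e^(−2.7562) + 2·e^(−4.5280) + 2·e^(−4.7819) + 6·e^(−4.9114) = 3.0000 + 0.19060 + 0.021605 + 0.016760 + 0.044173 = 3.2731.
F = −kT ln Z = −0.19302 × ln(3.2731) = −0.19302 × 1.1857 = -0.229 eV.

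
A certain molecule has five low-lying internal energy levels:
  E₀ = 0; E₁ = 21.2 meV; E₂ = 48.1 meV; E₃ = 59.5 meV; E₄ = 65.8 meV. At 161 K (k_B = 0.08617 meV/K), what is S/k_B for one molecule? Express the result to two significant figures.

0.66

k_BT = 0.08617 × 161 K = 13.87 meV.
Eᵢ/kT = 0, 1.528, 3.468, 4.290, 4.744.
Z = Σ e^(−Eᵢ/kT) = e^(−0) + e^(−1.528) + e^(−3.468) + e^(−4.290) + e^(−4.744) = 1.000 + 0.2170 + 0.03118 + 0.01370 + 0.008704 = 1.271.
⟨E⟩ = Σ EᵢPᵢ = 5.891 meV.
S/k_B = ln Z + ⟨E⟩/kT = ln(1.271) + 5.891/13.87 = 0.2398 + 0.4247 = 0.66.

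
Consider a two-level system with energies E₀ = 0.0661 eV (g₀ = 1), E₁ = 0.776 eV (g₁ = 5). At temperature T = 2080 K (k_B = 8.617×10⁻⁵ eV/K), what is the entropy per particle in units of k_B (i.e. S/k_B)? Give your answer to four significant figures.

k_BT = 8.617×10⁻⁵ × 2080 K = 0.179234 eV.
Eᵢ/kT = 0.368792, 4.32954.
Z = Σ gᵢe^(−Eᵢ/kT) = 1·e^(−0.368792) + 5·e^(−4.32954) = 0.691569 + 0.0658680 = 0.757437.
⟨E⟩ = Σ EᵢPᵢ = 0.127834 eV.
S/k_B = ln Z + ⟨E⟩/kT = ln(0.757437) + 0.127834/0.179234 = -0.277815 + 0.713224 = 0.4354.

0.4354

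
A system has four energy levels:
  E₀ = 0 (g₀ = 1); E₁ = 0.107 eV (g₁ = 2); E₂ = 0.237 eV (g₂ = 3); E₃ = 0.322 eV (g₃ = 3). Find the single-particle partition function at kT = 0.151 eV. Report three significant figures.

Z = 2.96

Eᵢ/kT = 0, 0.70861, 1.5695, 2.1325.
Z = Σ gᵢe^(−Eᵢ/kT) = 1·e^(−0) + 2·e^(−0.70861) + 3·e^(−1.5695) + 3·e^(−2.1325) = 1.0000 + 0.98466 + 0.62445 + 0.35562 = 2.9647.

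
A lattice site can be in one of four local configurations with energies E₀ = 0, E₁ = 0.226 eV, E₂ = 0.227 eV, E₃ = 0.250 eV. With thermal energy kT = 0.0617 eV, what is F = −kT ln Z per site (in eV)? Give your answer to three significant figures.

-0.00408 eV

Eᵢ/kT = 0, 3.6629, 3.6791, 4.0519.
Z = Σ e^(−Eᵢ/kT) = e^(−0) + e^(−3.6629) + e^(−3.6791) + e^(−4.0519) = 1.0000 + 0.025658 + 0.025246 + 0.017389 = 1.0683.
F = −kT ln Z = −0.0617 × ln(1.0683) = −0.0617 × 0.066069 = -0.00408 eV.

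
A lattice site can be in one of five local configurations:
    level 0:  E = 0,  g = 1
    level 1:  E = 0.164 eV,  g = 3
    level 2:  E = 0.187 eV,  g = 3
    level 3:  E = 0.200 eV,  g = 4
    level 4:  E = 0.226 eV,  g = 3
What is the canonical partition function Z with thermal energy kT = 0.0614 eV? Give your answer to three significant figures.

Eᵢ/kT = 0, 2.6710, 3.0456, 3.2573, 3.6808.
Z = Σ gᵢe^(−Eᵢ/kT) = 1·e^(−0) + 3·e^(−2.6710) + 3·e^(−3.0456) + 4·e^(−3.2573) + 3·e^(−3.6808) = 1.0000 + 0.20755 + 0.14270 + 0.15397 + 0.075608 = 1.5798.

Z = 1.58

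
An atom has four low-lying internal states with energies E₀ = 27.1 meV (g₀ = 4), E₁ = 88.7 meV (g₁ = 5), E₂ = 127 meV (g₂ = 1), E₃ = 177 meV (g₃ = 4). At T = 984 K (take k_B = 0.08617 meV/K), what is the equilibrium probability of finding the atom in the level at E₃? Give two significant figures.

0.092

k_BT = 0.08617 × 984 K = 84.79 meV.
Eᵢ/kT = 0.3196, 1.046, 1.498, 2.088.
Z = Σ gᵢe^(−Eᵢ/kT) = 4·e^(−0.3196) + 5·e^(−1.046) + 1·e^(−1.498) + 4·e^(−2.088) = 2.906 + 1.757 + 0.2236 + 0.4957 = 5.382.
P₃ = g₃ e^(−E₃/kT) / Z = 0.4957/5.382 = 0.092.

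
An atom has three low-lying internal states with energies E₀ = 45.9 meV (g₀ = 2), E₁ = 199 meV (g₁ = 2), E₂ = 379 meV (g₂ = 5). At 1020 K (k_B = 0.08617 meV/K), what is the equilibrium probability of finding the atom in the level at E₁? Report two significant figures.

0.14

k_BT = 0.08617 × 1020 K = 87.89 meV.
Eᵢ/kT = 0.5222, 2.264, 4.312.
Z = Σ gᵢe^(−Eᵢ/kT) = 2·e^(−0.5222) + 2·e^(−2.264) + 5·e^(−4.312) = 1.186 + 0.2079 + 0.06703 = 1.461.
P₁ = g₁ e^(−E₁/kT) / Z = 0.2079/1.461 = 0.14.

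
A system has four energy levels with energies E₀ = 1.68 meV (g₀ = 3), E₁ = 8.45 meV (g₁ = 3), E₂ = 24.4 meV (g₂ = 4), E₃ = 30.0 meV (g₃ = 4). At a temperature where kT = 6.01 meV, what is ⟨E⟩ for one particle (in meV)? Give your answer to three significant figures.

4.04 meV

Eᵢ/kT = 0.27953, 1.4060, 4.0599, 4.9917.
Z = Σ gᵢe^(−Eᵢ/kT) = 3·e^(−0.27953) + 3·e^(−1.4060) + 4·e^(−4.0599) + 4·e^(−4.9917) = 2.2684 + 0.73537 + 0.069003 + 0.027176 = 3.0999.
⟨E⟩ = Σ Eᵢ gᵢe^(−Eᵢ/kT) / Z = (1.68·2.2684 + 8.45·0.73537 + 24.4·0.069003 + 30.0·0.027176) / 3.0999 = 4.04 meV.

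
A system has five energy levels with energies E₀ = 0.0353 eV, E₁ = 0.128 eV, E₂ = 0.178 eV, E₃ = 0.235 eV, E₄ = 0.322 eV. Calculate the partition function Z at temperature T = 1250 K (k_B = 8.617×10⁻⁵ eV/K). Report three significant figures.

Z = 1.38

k_BT = 8.617×10⁻⁵ × 1250 K = 0.10771 eV.
Eᵢ/kT = 0.32773, 1.1884, 1.6526, 2.1818, 2.9895.
Z = Σ e^(−Eᵢ/kT) = e^(−0.32773) + e^(−1.1884) + e^(−1.6526) + e^(−2.1818) + e^(−2.9895) = 0.72056 + 0.30471 + 0.19155 + 0.11284 + 0.050313 = 1.3800.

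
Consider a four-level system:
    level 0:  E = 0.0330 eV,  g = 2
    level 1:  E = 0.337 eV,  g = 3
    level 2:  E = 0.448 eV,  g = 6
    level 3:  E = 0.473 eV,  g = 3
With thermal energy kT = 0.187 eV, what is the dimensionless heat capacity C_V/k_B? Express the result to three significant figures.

Eᵢ/kT = 0.17647, 1.8021, 2.3957, 2.5294.
Z = Σ gᵢe^(−Eᵢ/kT) = 2·e^(−0.17647) + 3·e^(−1.8021) + 6·e^(−2.3957) + 3·e^(−2.5294) = 1.6764 + 0.49486 + 0.54665 + 0.23912 = 2.9570.
⟨E⟩ = 0.19618 eV, ⟨E²⟩ = 0.074819 eV².
C_V/k_B = (⟨E²⟩ − ⟨E⟩²)/(kT)² = (0.074819 − 0.038487)/0.034969 = 1.04.

1.04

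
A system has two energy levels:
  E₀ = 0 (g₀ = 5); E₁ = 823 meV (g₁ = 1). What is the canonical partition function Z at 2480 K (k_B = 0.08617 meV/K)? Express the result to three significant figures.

k_BT = 0.08617 × 2480 K = 213.70 meV.
Eᵢ/kT = 0, 3.8512.
Z = Σ gᵢe^(−Eᵢ/kT) = 5·e^(−0) + 1·e^(−3.8512) = 5.0000 + 0.021254 = 5.0213.

Z = 5.02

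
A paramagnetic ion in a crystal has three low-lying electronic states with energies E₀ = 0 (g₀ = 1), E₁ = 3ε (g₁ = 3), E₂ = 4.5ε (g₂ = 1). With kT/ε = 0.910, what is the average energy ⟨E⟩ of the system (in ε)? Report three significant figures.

Eᵢ/kT = 0, 3.2967, 4.9451.
Z = Σ gᵢe^(−Eᵢ/kT) = 1·e^(−0) + 3·e^(−3.2967) + 1·e^(−4.9451) = 1.0000 + 0.11102 + 0.0071182 = 1.1181.
⟨E⟩ = Σ Eᵢ gᵢe^(−Eᵢ/kT) / Z = (0·1.0000 + 3·0.11102 + 4.5·0.0071182) / 1.1181 = 0.327 ε.

0.327 ε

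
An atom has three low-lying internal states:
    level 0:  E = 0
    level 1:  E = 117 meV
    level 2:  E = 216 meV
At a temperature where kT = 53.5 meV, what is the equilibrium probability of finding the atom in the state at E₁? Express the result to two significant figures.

0.099

Eᵢ/kT = 0, 2.187, 4.037.
Z = Σ e^(−Eᵢ/kT) = e^(−0) + e^(−2.187) + e^(−4.037) = 1.000 + 0.1123 + 0.01765 = 1.130.
P₁ = e^(−E₁/kT) / Z = 0.1123/1.130 = 0.099.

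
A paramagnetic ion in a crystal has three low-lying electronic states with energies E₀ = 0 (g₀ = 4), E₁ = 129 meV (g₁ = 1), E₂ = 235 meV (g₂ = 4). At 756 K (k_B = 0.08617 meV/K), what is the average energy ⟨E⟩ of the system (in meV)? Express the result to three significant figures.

10.2 meV

k_BT = 0.08617 × 756 K = 65.145 meV.
Eᵢ/kT = 0, 1.9802, 3.6073.
Z = Σ gᵢe^(−Eᵢ/kT) = 4·e^(−0) + 1·e^(−1.9802) + 4·e^(−3.6073) = 4.0000 + 0.13804 + 0.10850 = 4.2465.
⟨E⟩ = Σ Eᵢ gᵢe^(−Eᵢ/kT) / Z = (0·4.0000 + 129·0.13804 + 235·0.10850) / 4.2465 = 10.2 meV.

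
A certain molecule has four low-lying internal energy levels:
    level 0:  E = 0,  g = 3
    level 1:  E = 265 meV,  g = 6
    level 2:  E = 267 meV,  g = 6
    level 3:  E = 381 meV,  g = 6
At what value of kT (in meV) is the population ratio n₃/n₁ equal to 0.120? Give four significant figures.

n₃/n₁ = (g₃/g₁) exp[−(E₃−E₁)/kT] = 0.120.
⇒ (E₃−E₁)/kT = ln((6/6)/0.120) = ln(8.33333) = 2.12026.
kT = 116 meV / 2.12026 = 54.71 meV.

54.71 meV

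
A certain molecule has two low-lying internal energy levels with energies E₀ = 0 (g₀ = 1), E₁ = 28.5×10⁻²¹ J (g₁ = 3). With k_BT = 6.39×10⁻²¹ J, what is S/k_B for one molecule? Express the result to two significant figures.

0.18

Eᵢ/kT = 0, 4.460.
Z = Σ gᵢe^(−Eᵢ/kT) = 1·e^(−0) + 3·e^(−4.460) = 1.000 + 0.03469 = 1.035.
⟨E⟩ = Σ EᵢPᵢ = 0.9552 ×10⁻²¹ J.
S/k_B = ln Z + ⟨E⟩/kT = ln(1.035) + 0.9552/6.39 = 0.03440 + 0.1495 = 0.18.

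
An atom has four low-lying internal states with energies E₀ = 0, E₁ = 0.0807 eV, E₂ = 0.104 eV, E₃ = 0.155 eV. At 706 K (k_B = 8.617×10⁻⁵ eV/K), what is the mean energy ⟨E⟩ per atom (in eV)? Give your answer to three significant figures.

k_BT = 8.617×10⁻⁵ × 706 K = 0.060836 eV.
Eᵢ/kT = 0, 1.3265, 1.7095, 2.5478.
Z = Σ e^(−Eᵢ/kT) = e^(−0) + e^(−1.3265) + e^(−1.7095) + e^(−2.5478) = 1.0000 + 0.26540 + 0.18096 + 0.078254 = 1.5246.
⟨E⟩ = Σ Eᵢ e^(−Eᵢ/kT) / Z = (0·1.0000 + 0.0807·0.26540 + 0.104·0.18096 + 0.155·0.078254) / 1.5246 = 0.0343 eV.

0.0343 eV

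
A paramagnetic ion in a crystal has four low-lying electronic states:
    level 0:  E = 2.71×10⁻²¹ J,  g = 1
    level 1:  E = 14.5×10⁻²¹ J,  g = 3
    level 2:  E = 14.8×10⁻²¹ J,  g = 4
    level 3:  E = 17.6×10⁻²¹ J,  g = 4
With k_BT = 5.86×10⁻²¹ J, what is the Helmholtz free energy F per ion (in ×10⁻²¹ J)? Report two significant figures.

Eᵢ/kT = 0.4625, 2.474, 2.526, 3.003.
Z = Σ gᵢe^(−Eᵢ/kT) = 1·e^(−0.4625) + 3·e^(−2.474) + 4·e^(−2.526) + 4·e^(−3.003) = 0.6297 + 0.2527 + 0.3199 + 0.1986 = 1.401.
F = −kT ln Z = −5.86 × ln(1.401) = −5.86 × 0.3372 = -2.0 ×10⁻²¹ J.

-2.0 ×10⁻²¹ J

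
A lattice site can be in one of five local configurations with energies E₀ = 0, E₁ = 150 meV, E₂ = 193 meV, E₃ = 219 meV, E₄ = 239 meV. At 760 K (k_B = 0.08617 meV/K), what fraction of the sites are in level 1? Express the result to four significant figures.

k_BT = 0.08617 × 760 K = 65.4892 meV.
Eᵢ/kT = 0, 2.29045, 2.94705, 3.34406, 3.64946.
Z = Σ e^(−Eᵢ/kT) = e^(−0) + e^(−2.29045) + e^(−2.94705) + e^(−3.34406) + e^(−3.64946) = 1.00000 + 0.101221 + 0.0524943 + 0.0352934 + 0.0260052 = 1.21501.
P₁ = e^(−E₁/kT) / Z = 0.101221/1.21501 = 0.08331.

0.08331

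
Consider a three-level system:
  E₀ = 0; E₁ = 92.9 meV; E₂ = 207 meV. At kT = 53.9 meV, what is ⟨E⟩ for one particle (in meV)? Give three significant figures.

Eᵢ/kT = 0, 1.7236, 3.8404.
Z = Σ e^(−Eᵢ/kT) = e^(−0) + e^(−1.7236) + e^(−3.8404) = 1.0000 + 0.17842 + 0.021485 = 1.1999.
⟨E⟩ = Σ Eᵢ e^(−Eᵢ/kT) / Z = (0·1.0000 + 92.9·0.17842 + 207·0.021485) / 1.1999 = 17.5 meV.

17.5 meV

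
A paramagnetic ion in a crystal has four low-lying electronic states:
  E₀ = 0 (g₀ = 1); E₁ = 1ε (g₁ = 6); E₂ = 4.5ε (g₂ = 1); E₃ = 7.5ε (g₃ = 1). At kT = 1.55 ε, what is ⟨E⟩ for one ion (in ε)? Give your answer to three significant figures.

0.820 ε

Eᵢ/kT = 0, 0.64516, 2.9032, 4.8387.
Z = Σ gᵢe^(−Eᵢ/kT) = 1·e^(−0) + 6·e^(−0.64516) + 1·e^(−2.9032) + 1·e^(−4.8387) = 1.0000 + 3.1475 + 0.054847 + 0.0079173 = 4.2103.
⟨E⟩ = Σ Eᵢ gᵢe^(−Eᵢ/kT) / Z = (0·1.0000 + 1·3.1475 + 4.5·0.054847 + 7.5·0.0079173) / 4.2103 = 0.820 ε.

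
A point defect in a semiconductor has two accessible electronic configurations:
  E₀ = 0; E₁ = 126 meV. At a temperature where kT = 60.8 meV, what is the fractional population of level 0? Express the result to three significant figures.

0.888

Eᵢ/kT = 0, 2.0724.
Z = Σ e^(−Eᵢ/kT) = e^(−0) + e^(−2.0724) = 1.0000 + 0.12588 = 1.1259.
P₀ = e^(−E₀/kT) / Z = 1.0000/1.1259 = 0.888.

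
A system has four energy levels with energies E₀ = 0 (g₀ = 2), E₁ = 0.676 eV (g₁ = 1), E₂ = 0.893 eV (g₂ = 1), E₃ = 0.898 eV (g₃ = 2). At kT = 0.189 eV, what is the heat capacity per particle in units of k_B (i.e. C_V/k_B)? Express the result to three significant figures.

0.449

Eᵢ/kT = 0, 3.5767, 4.7249, 4.7513.
Z = Σ gᵢe^(−Eᵢ/kT) = 2·e^(−0) + 1·e^(−3.5767) + 1·e^(−4.7249) + 2·e^(−4.7513) = 2.0000 + 0.027968 + 0.0088716 + 0.017281 = 2.0541.
⟨E⟩ = 0.020616 eV, ⟨E²⟩ = 0.016450 eV².
C_V/k_B = (⟨E²⟩ − ⟨E⟩²)/(kT)² = (0.016450 − 0.00042502)/0.035721 = 0.449.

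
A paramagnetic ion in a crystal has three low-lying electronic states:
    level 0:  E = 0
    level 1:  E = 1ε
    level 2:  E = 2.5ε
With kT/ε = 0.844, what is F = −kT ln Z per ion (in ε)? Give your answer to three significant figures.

-0.258 ε

Eᵢ/kT = 0, 1.1848, 2.9621.
Z = Σ e^(−Eᵢ/kT) = e^(−0) + e^(−1.1848) + e^(−2.9621) = 1.0000 + 0.30581 + 0.051710 = 1.3575.
F = −kT ln Z = −0.844 × ln(1.3575) = −0.844 × 0.30564 = -0.258 ε.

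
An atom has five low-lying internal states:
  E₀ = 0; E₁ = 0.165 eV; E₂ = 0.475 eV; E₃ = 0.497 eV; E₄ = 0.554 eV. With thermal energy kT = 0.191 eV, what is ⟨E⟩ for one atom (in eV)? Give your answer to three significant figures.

Eᵢ/kT = 0, 0.86387, 2.4869, 2.6021, 2.9005.
Z = Σ e^(−Eᵢ/kT) = e^(−0) + e^(−0.86387) + e^(−2.4869) + e^(−2.6021) + e^(−2.9005) = 1.0000 + 0.42153 + 0.083167 + 0.074118 + 0.054996 = 1.6338.
⟨E⟩ = Σ Eᵢ e^(−Eᵢ/kT) / Z = (0·1.0000 + 0.165·0.42153 + 0.475·0.083167 + 0.497·0.074118 + 0.554·0.054996) / 1.6338 = 0.108 eV.

0.108 eV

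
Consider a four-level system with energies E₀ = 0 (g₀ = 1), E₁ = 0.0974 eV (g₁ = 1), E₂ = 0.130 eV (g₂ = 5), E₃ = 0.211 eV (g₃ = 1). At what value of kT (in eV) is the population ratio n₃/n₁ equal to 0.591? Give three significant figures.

0.216 eV

n₃/n₁ = (g₃/g₁) exp[−(E₃−E₁)/kT] = 0.591.
⇒ (E₃−E₁)/kT = ln((1/1)/0.591) = ln(1.6920) = 0.52591.
kT = 0.1136 eV / 0.52591 = 0.216 eV.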